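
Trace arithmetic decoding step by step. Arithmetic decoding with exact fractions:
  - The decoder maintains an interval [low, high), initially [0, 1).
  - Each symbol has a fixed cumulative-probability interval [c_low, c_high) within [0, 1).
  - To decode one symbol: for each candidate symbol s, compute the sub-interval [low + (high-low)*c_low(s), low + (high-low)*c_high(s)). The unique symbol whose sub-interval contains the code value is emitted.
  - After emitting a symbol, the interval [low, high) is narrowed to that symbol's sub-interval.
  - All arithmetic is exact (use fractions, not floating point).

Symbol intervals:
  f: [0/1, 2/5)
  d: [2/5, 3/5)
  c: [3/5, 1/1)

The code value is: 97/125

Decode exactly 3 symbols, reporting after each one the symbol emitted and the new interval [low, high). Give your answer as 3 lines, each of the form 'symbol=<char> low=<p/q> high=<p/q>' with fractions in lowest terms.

Step 1: interval [0/1, 1/1), width = 1/1 - 0/1 = 1/1
  'f': [0/1 + 1/1*0/1, 0/1 + 1/1*2/5) = [0/1, 2/5)
  'd': [0/1 + 1/1*2/5, 0/1 + 1/1*3/5) = [2/5, 3/5)
  'c': [0/1 + 1/1*3/5, 0/1 + 1/1*1/1) = [3/5, 1/1) <- contains code 97/125
  emit 'c', narrow to [3/5, 1/1)
Step 2: interval [3/5, 1/1), width = 1/1 - 3/5 = 2/5
  'f': [3/5 + 2/5*0/1, 3/5 + 2/5*2/5) = [3/5, 19/25)
  'd': [3/5 + 2/5*2/5, 3/5 + 2/5*3/5) = [19/25, 21/25) <- contains code 97/125
  'c': [3/5 + 2/5*3/5, 3/5 + 2/5*1/1) = [21/25, 1/1)
  emit 'd', narrow to [19/25, 21/25)
Step 3: interval [19/25, 21/25), width = 21/25 - 19/25 = 2/25
  'f': [19/25 + 2/25*0/1, 19/25 + 2/25*2/5) = [19/25, 99/125) <- contains code 97/125
  'd': [19/25 + 2/25*2/5, 19/25 + 2/25*3/5) = [99/125, 101/125)
  'c': [19/25 + 2/25*3/5, 19/25 + 2/25*1/1) = [101/125, 21/25)
  emit 'f', narrow to [19/25, 99/125)

Answer: symbol=c low=3/5 high=1/1
symbol=d low=19/25 high=21/25
symbol=f low=19/25 high=99/125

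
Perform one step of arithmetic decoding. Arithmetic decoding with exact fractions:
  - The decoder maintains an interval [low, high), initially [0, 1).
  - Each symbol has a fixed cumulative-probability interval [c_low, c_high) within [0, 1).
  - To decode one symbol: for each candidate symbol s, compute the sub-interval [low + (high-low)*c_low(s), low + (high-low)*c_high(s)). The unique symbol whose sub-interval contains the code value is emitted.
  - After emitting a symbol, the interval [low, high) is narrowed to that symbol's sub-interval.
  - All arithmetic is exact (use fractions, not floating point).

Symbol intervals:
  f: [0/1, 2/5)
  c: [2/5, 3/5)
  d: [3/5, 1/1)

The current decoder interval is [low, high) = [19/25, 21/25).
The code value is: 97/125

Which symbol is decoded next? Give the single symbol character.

Answer: f

Derivation:
Interval width = high − low = 21/25 − 19/25 = 2/25
Scaled code = (code − low) / width = (97/125 − 19/25) / 2/25 = 1/5
  f: [0/1, 2/5) ← scaled code falls here ✓
  c: [2/5, 3/5) 
  d: [3/5, 1/1) 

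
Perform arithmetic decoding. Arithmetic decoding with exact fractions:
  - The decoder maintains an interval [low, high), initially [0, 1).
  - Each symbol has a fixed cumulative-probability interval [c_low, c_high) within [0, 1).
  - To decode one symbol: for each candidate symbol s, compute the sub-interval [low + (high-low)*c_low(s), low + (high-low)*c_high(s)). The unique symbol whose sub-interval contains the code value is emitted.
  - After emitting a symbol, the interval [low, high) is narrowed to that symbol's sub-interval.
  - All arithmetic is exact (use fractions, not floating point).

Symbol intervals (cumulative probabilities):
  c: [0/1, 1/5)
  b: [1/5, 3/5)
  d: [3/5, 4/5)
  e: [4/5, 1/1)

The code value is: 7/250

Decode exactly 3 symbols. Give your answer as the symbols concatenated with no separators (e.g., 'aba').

Answer: ccd

Derivation:
Step 1: interval [0/1, 1/1), width = 1/1 - 0/1 = 1/1
  'c': [0/1 + 1/1*0/1, 0/1 + 1/1*1/5) = [0/1, 1/5) <- contains code 7/250
  'b': [0/1 + 1/1*1/5, 0/1 + 1/1*3/5) = [1/5, 3/5)
  'd': [0/1 + 1/1*3/5, 0/1 + 1/1*4/5) = [3/5, 4/5)
  'e': [0/1 + 1/1*4/5, 0/1 + 1/1*1/1) = [4/5, 1/1)
  emit 'c', narrow to [0/1, 1/5)
Step 2: interval [0/1, 1/5), width = 1/5 - 0/1 = 1/5
  'c': [0/1 + 1/5*0/1, 0/1 + 1/5*1/5) = [0/1, 1/25) <- contains code 7/250
  'b': [0/1 + 1/5*1/5, 0/1 + 1/5*3/5) = [1/25, 3/25)
  'd': [0/1 + 1/5*3/5, 0/1 + 1/5*4/5) = [3/25, 4/25)
  'e': [0/1 + 1/5*4/5, 0/1 + 1/5*1/1) = [4/25, 1/5)
  emit 'c', narrow to [0/1, 1/25)
Step 3: interval [0/1, 1/25), width = 1/25 - 0/1 = 1/25
  'c': [0/1 + 1/25*0/1, 0/1 + 1/25*1/5) = [0/1, 1/125)
  'b': [0/1 + 1/25*1/5, 0/1 + 1/25*3/5) = [1/125, 3/125)
  'd': [0/1 + 1/25*3/5, 0/1 + 1/25*4/5) = [3/125, 4/125) <- contains code 7/250
  'e': [0/1 + 1/25*4/5, 0/1 + 1/25*1/1) = [4/125, 1/25)
  emit 'd', narrow to [3/125, 4/125)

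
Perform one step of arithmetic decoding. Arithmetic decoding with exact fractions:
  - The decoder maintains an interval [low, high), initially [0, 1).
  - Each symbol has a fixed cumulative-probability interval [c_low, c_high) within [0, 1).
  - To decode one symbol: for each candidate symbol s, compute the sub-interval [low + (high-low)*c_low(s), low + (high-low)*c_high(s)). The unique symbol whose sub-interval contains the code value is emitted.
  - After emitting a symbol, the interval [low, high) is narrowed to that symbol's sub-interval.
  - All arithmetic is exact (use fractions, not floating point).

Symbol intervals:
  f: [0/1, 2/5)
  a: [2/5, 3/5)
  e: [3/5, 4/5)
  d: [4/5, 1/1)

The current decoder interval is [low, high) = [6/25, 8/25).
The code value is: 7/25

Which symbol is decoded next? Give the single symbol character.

Interval width = high − low = 8/25 − 6/25 = 2/25
Scaled code = (code − low) / width = (7/25 − 6/25) / 2/25 = 1/2
  f: [0/1, 2/5) 
  a: [2/5, 3/5) ← scaled code falls here ✓
  e: [3/5, 4/5) 
  d: [4/5, 1/1) 

Answer: a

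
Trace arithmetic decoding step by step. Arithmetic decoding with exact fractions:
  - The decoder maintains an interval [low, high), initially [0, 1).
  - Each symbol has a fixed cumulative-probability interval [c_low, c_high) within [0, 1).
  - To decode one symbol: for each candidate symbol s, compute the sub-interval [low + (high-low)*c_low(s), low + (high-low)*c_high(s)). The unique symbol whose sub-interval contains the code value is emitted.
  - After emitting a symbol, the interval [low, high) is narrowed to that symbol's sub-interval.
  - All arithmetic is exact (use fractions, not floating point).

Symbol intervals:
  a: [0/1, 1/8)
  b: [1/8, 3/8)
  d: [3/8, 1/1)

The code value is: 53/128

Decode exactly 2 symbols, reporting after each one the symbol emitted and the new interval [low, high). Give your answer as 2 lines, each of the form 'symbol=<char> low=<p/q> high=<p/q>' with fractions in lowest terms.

Answer: symbol=d low=3/8 high=1/1
symbol=a low=3/8 high=29/64

Derivation:
Step 1: interval [0/1, 1/1), width = 1/1 - 0/1 = 1/1
  'a': [0/1 + 1/1*0/1, 0/1 + 1/1*1/8) = [0/1, 1/8)
  'b': [0/1 + 1/1*1/8, 0/1 + 1/1*3/8) = [1/8, 3/8)
  'd': [0/1 + 1/1*3/8, 0/1 + 1/1*1/1) = [3/8, 1/1) <- contains code 53/128
  emit 'd', narrow to [3/8, 1/1)
Step 2: interval [3/8, 1/1), width = 1/1 - 3/8 = 5/8
  'a': [3/8 + 5/8*0/1, 3/8 + 5/8*1/8) = [3/8, 29/64) <- contains code 53/128
  'b': [3/8 + 5/8*1/8, 3/8 + 5/8*3/8) = [29/64, 39/64)
  'd': [3/8 + 5/8*3/8, 3/8 + 5/8*1/1) = [39/64, 1/1)
  emit 'a', narrow to [3/8, 29/64)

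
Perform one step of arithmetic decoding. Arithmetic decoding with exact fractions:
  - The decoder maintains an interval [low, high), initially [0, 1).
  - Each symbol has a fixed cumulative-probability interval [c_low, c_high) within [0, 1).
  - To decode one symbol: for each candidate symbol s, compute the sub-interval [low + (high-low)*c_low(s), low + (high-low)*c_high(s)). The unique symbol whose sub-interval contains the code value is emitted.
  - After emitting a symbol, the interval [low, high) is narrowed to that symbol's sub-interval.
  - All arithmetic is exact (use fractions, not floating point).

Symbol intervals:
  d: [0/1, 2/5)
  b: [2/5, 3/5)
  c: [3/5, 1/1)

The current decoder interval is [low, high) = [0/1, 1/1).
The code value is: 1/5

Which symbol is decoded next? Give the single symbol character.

Interval width = high − low = 1/1 − 0/1 = 1/1
Scaled code = (code − low) / width = (1/5 − 0/1) / 1/1 = 1/5
  d: [0/1, 2/5) ← scaled code falls here ✓
  b: [2/5, 3/5) 
  c: [3/5, 1/1) 

Answer: d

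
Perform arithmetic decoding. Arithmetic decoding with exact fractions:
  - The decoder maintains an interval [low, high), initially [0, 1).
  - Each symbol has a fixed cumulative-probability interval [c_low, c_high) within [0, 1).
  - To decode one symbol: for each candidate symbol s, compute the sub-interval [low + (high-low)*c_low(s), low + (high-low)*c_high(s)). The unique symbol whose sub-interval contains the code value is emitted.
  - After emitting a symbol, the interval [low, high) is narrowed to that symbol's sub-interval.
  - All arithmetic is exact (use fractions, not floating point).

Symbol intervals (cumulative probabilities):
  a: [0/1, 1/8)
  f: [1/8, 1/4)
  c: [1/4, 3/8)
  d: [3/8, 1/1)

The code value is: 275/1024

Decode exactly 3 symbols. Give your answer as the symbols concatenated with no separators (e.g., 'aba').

Answer: cff

Derivation:
Step 1: interval [0/1, 1/1), width = 1/1 - 0/1 = 1/1
  'a': [0/1 + 1/1*0/1, 0/1 + 1/1*1/8) = [0/1, 1/8)
  'f': [0/1 + 1/1*1/8, 0/1 + 1/1*1/4) = [1/8, 1/4)
  'c': [0/1 + 1/1*1/4, 0/1 + 1/1*3/8) = [1/4, 3/8) <- contains code 275/1024
  'd': [0/1 + 1/1*3/8, 0/1 + 1/1*1/1) = [3/8, 1/1)
  emit 'c', narrow to [1/4, 3/8)
Step 2: interval [1/4, 3/8), width = 3/8 - 1/4 = 1/8
  'a': [1/4 + 1/8*0/1, 1/4 + 1/8*1/8) = [1/4, 17/64)
  'f': [1/4 + 1/8*1/8, 1/4 + 1/8*1/4) = [17/64, 9/32) <- contains code 275/1024
  'c': [1/4 + 1/8*1/4, 1/4 + 1/8*3/8) = [9/32, 19/64)
  'd': [1/4 + 1/8*3/8, 1/4 + 1/8*1/1) = [19/64, 3/8)
  emit 'f', narrow to [17/64, 9/32)
Step 3: interval [17/64, 9/32), width = 9/32 - 17/64 = 1/64
  'a': [17/64 + 1/64*0/1, 17/64 + 1/64*1/8) = [17/64, 137/512)
  'f': [17/64 + 1/64*1/8, 17/64 + 1/64*1/4) = [137/512, 69/256) <- contains code 275/1024
  'c': [17/64 + 1/64*1/4, 17/64 + 1/64*3/8) = [69/256, 139/512)
  'd': [17/64 + 1/64*3/8, 17/64 + 1/64*1/1) = [139/512, 9/32)
  emit 'f', narrow to [137/512, 69/256)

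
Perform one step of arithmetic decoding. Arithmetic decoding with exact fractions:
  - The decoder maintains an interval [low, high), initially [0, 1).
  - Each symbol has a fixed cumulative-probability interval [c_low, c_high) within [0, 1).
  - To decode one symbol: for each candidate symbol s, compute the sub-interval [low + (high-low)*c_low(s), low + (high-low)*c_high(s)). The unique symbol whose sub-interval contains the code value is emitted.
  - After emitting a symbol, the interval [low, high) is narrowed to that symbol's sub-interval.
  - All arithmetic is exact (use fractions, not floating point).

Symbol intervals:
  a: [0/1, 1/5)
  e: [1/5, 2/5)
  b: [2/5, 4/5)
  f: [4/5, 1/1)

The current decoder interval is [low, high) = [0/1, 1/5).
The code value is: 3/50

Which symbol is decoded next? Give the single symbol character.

Interval width = high − low = 1/5 − 0/1 = 1/5
Scaled code = (code − low) / width = (3/50 − 0/1) / 1/5 = 3/10
  a: [0/1, 1/5) 
  e: [1/5, 2/5) ← scaled code falls here ✓
  b: [2/5, 4/5) 
  f: [4/5, 1/1) 

Answer: e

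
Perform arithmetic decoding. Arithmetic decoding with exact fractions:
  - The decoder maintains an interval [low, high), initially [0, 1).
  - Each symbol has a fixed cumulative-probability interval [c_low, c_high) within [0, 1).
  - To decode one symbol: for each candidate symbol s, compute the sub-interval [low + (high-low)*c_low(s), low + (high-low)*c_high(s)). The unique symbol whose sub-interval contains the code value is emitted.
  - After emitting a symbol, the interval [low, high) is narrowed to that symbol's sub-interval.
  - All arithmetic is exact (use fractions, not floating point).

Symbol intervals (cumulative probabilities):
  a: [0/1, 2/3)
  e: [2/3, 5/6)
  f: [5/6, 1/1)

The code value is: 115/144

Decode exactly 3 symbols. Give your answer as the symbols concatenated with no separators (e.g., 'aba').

Answer: eee

Derivation:
Step 1: interval [0/1, 1/1), width = 1/1 - 0/1 = 1/1
  'a': [0/1 + 1/1*0/1, 0/1 + 1/1*2/3) = [0/1, 2/3)
  'e': [0/1 + 1/1*2/3, 0/1 + 1/1*5/6) = [2/3, 5/6) <- contains code 115/144
  'f': [0/1 + 1/1*5/6, 0/1 + 1/1*1/1) = [5/6, 1/1)
  emit 'e', narrow to [2/3, 5/6)
Step 2: interval [2/3, 5/6), width = 5/6 - 2/3 = 1/6
  'a': [2/3 + 1/6*0/1, 2/3 + 1/6*2/3) = [2/3, 7/9)
  'e': [2/3 + 1/6*2/3, 2/3 + 1/6*5/6) = [7/9, 29/36) <- contains code 115/144
  'f': [2/3 + 1/6*5/6, 2/3 + 1/6*1/1) = [29/36, 5/6)
  emit 'e', narrow to [7/9, 29/36)
Step 3: interval [7/9, 29/36), width = 29/36 - 7/9 = 1/36
  'a': [7/9 + 1/36*0/1, 7/9 + 1/36*2/3) = [7/9, 43/54)
  'e': [7/9 + 1/36*2/3, 7/9 + 1/36*5/6) = [43/54, 173/216) <- contains code 115/144
  'f': [7/9 + 1/36*5/6, 7/9 + 1/36*1/1) = [173/216, 29/36)
  emit 'e', narrow to [43/54, 173/216)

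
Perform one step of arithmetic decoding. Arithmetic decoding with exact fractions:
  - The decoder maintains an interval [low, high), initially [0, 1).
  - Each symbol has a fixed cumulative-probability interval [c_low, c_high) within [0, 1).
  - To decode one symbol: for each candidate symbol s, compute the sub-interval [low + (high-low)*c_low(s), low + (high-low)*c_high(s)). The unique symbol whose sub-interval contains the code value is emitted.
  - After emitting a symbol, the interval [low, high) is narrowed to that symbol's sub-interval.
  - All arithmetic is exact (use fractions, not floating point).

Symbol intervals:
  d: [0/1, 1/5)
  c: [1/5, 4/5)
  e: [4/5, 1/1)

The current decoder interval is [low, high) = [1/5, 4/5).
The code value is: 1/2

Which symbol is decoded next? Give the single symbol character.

Answer: c

Derivation:
Interval width = high − low = 4/5 − 1/5 = 3/5
Scaled code = (code − low) / width = (1/2 − 1/5) / 3/5 = 1/2
  d: [0/1, 1/5) 
  c: [1/5, 4/5) ← scaled code falls here ✓
  e: [4/5, 1/1) 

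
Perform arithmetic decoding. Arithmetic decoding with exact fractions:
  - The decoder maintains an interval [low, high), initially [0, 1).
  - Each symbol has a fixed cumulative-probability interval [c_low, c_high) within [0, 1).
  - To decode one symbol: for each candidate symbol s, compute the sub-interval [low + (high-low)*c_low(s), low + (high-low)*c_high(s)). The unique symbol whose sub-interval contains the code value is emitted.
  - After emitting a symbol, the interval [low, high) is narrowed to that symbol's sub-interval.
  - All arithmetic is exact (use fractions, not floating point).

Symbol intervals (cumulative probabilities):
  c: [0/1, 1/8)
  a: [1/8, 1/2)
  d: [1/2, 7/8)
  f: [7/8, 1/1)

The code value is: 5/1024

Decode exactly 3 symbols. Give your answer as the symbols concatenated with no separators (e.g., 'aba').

Answer: cca

Derivation:
Step 1: interval [0/1, 1/1), width = 1/1 - 0/1 = 1/1
  'c': [0/1 + 1/1*0/1, 0/1 + 1/1*1/8) = [0/1, 1/8) <- contains code 5/1024
  'a': [0/1 + 1/1*1/8, 0/1 + 1/1*1/2) = [1/8, 1/2)
  'd': [0/1 + 1/1*1/2, 0/1 + 1/1*7/8) = [1/2, 7/8)
  'f': [0/1 + 1/1*7/8, 0/1 + 1/1*1/1) = [7/8, 1/1)
  emit 'c', narrow to [0/1, 1/8)
Step 2: interval [0/1, 1/8), width = 1/8 - 0/1 = 1/8
  'c': [0/1 + 1/8*0/1, 0/1 + 1/8*1/8) = [0/1, 1/64) <- contains code 5/1024
  'a': [0/1 + 1/8*1/8, 0/1 + 1/8*1/2) = [1/64, 1/16)
  'd': [0/1 + 1/8*1/2, 0/1 + 1/8*7/8) = [1/16, 7/64)
  'f': [0/1 + 1/8*7/8, 0/1 + 1/8*1/1) = [7/64, 1/8)
  emit 'c', narrow to [0/1, 1/64)
Step 3: interval [0/1, 1/64), width = 1/64 - 0/1 = 1/64
  'c': [0/1 + 1/64*0/1, 0/1 + 1/64*1/8) = [0/1, 1/512)
  'a': [0/1 + 1/64*1/8, 0/1 + 1/64*1/2) = [1/512, 1/128) <- contains code 5/1024
  'd': [0/1 + 1/64*1/2, 0/1 + 1/64*7/8) = [1/128, 7/512)
  'f': [0/1 + 1/64*7/8, 0/1 + 1/64*1/1) = [7/512, 1/64)
  emit 'a', narrow to [1/512, 1/128)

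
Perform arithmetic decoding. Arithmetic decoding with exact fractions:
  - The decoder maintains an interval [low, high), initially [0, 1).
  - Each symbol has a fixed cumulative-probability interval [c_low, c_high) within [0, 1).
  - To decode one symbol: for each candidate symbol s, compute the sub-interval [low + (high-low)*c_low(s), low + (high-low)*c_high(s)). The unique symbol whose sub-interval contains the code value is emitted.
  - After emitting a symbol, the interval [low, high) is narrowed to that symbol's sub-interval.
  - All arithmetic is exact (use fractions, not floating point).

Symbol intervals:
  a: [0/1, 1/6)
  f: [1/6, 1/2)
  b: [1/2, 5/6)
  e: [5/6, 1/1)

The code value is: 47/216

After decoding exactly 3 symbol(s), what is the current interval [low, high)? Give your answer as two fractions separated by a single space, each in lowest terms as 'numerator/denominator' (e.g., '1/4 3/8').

Step 1: interval [0/1, 1/1), width = 1/1 - 0/1 = 1/1
  'a': [0/1 + 1/1*0/1, 0/1 + 1/1*1/6) = [0/1, 1/6)
  'f': [0/1 + 1/1*1/6, 0/1 + 1/1*1/2) = [1/6, 1/2) <- contains code 47/216
  'b': [0/1 + 1/1*1/2, 0/1 + 1/1*5/6) = [1/2, 5/6)
  'e': [0/1 + 1/1*5/6, 0/1 + 1/1*1/1) = [5/6, 1/1)
  emit 'f', narrow to [1/6, 1/2)
Step 2: interval [1/6, 1/2), width = 1/2 - 1/6 = 1/3
  'a': [1/6 + 1/3*0/1, 1/6 + 1/3*1/6) = [1/6, 2/9) <- contains code 47/216
  'f': [1/6 + 1/3*1/6, 1/6 + 1/3*1/2) = [2/9, 1/3)
  'b': [1/6 + 1/3*1/2, 1/6 + 1/3*5/6) = [1/3, 4/9)
  'e': [1/6 + 1/3*5/6, 1/6 + 1/3*1/1) = [4/9, 1/2)
  emit 'a', narrow to [1/6, 2/9)
Step 3: interval [1/6, 2/9), width = 2/9 - 1/6 = 1/18
  'a': [1/6 + 1/18*0/1, 1/6 + 1/18*1/6) = [1/6, 19/108)
  'f': [1/6 + 1/18*1/6, 1/6 + 1/18*1/2) = [19/108, 7/36)
  'b': [1/6 + 1/18*1/2, 1/6 + 1/18*5/6) = [7/36, 23/108)
  'e': [1/6 + 1/18*5/6, 1/6 + 1/18*1/1) = [23/108, 2/9) <- contains code 47/216
  emit 'e', narrow to [23/108, 2/9)

Answer: 23/108 2/9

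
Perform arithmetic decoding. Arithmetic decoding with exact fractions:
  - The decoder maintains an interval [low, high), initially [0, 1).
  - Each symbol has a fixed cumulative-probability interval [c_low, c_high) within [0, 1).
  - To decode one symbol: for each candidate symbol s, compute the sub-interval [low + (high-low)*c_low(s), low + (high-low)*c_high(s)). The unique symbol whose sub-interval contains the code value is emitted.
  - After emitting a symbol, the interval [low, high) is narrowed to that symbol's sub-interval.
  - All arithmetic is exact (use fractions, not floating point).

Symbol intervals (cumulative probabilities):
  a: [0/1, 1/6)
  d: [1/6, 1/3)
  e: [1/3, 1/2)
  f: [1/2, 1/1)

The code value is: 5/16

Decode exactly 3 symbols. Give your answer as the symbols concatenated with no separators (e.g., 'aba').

Step 1: interval [0/1, 1/1), width = 1/1 - 0/1 = 1/1
  'a': [0/1 + 1/1*0/1, 0/1 + 1/1*1/6) = [0/1, 1/6)
  'd': [0/1 + 1/1*1/6, 0/1 + 1/1*1/3) = [1/6, 1/3) <- contains code 5/16
  'e': [0/1 + 1/1*1/3, 0/1 + 1/1*1/2) = [1/3, 1/2)
  'f': [0/1 + 1/1*1/2, 0/1 + 1/1*1/1) = [1/2, 1/1)
  emit 'd', narrow to [1/6, 1/3)
Step 2: interval [1/6, 1/3), width = 1/3 - 1/6 = 1/6
  'a': [1/6 + 1/6*0/1, 1/6 + 1/6*1/6) = [1/6, 7/36)
  'd': [1/6 + 1/6*1/6, 1/6 + 1/6*1/3) = [7/36, 2/9)
  'e': [1/6 + 1/6*1/3, 1/6 + 1/6*1/2) = [2/9, 1/4)
  'f': [1/6 + 1/6*1/2, 1/6 + 1/6*1/1) = [1/4, 1/3) <- contains code 5/16
  emit 'f', narrow to [1/4, 1/3)
Step 3: interval [1/4, 1/3), width = 1/3 - 1/4 = 1/12
  'a': [1/4 + 1/12*0/1, 1/4 + 1/12*1/6) = [1/4, 19/72)
  'd': [1/4 + 1/12*1/6, 1/4 + 1/12*1/3) = [19/72, 5/18)
  'e': [1/4 + 1/12*1/3, 1/4 + 1/12*1/2) = [5/18, 7/24)
  'f': [1/4 + 1/12*1/2, 1/4 + 1/12*1/1) = [7/24, 1/3) <- contains code 5/16
  emit 'f', narrow to [7/24, 1/3)

Answer: dff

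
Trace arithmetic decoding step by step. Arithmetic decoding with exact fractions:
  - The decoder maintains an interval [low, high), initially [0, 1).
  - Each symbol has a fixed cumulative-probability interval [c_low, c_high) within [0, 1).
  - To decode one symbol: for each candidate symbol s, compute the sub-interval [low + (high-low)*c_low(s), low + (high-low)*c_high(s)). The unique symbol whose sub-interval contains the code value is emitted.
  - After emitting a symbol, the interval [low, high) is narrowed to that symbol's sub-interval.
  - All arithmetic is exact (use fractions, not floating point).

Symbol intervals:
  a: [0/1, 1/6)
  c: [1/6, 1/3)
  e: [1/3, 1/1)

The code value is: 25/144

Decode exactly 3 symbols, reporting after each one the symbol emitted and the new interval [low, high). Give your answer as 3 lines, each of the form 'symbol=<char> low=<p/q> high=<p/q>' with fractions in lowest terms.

Answer: symbol=c low=1/6 high=1/3
symbol=a low=1/6 high=7/36
symbol=c low=37/216 high=19/108

Derivation:
Step 1: interval [0/1, 1/1), width = 1/1 - 0/1 = 1/1
  'a': [0/1 + 1/1*0/1, 0/1 + 1/1*1/6) = [0/1, 1/6)
  'c': [0/1 + 1/1*1/6, 0/1 + 1/1*1/3) = [1/6, 1/3) <- contains code 25/144
  'e': [0/1 + 1/1*1/3, 0/1 + 1/1*1/1) = [1/3, 1/1)
  emit 'c', narrow to [1/6, 1/3)
Step 2: interval [1/6, 1/3), width = 1/3 - 1/6 = 1/6
  'a': [1/6 + 1/6*0/1, 1/6 + 1/6*1/6) = [1/6, 7/36) <- contains code 25/144
  'c': [1/6 + 1/6*1/6, 1/6 + 1/6*1/3) = [7/36, 2/9)
  'e': [1/6 + 1/6*1/3, 1/6 + 1/6*1/1) = [2/9, 1/3)
  emit 'a', narrow to [1/6, 7/36)
Step 3: interval [1/6, 7/36), width = 7/36 - 1/6 = 1/36
  'a': [1/6 + 1/36*0/1, 1/6 + 1/36*1/6) = [1/6, 37/216)
  'c': [1/6 + 1/36*1/6, 1/6 + 1/36*1/3) = [37/216, 19/108) <- contains code 25/144
  'e': [1/6 + 1/36*1/3, 1/6 + 1/36*1/1) = [19/108, 7/36)
  emit 'c', narrow to [37/216, 19/108)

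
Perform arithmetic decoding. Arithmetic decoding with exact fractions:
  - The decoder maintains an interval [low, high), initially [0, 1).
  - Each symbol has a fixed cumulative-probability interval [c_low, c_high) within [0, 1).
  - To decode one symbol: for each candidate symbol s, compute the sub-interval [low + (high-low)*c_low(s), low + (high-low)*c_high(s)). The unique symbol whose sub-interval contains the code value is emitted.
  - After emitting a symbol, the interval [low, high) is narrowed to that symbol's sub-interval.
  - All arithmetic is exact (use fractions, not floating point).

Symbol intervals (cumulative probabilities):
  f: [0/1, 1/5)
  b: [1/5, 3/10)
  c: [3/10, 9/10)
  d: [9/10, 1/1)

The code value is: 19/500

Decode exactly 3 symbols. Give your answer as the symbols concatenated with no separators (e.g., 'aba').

Answer: ffd

Derivation:
Step 1: interval [0/1, 1/1), width = 1/1 - 0/1 = 1/1
  'f': [0/1 + 1/1*0/1, 0/1 + 1/1*1/5) = [0/1, 1/5) <- contains code 19/500
  'b': [0/1 + 1/1*1/5, 0/1 + 1/1*3/10) = [1/5, 3/10)
  'c': [0/1 + 1/1*3/10, 0/1 + 1/1*9/10) = [3/10, 9/10)
  'd': [0/1 + 1/1*9/10, 0/1 + 1/1*1/1) = [9/10, 1/1)
  emit 'f', narrow to [0/1, 1/5)
Step 2: interval [0/1, 1/5), width = 1/5 - 0/1 = 1/5
  'f': [0/1 + 1/5*0/1, 0/1 + 1/5*1/5) = [0/1, 1/25) <- contains code 19/500
  'b': [0/1 + 1/5*1/5, 0/1 + 1/5*3/10) = [1/25, 3/50)
  'c': [0/1 + 1/5*3/10, 0/1 + 1/5*9/10) = [3/50, 9/50)
  'd': [0/1 + 1/5*9/10, 0/1 + 1/5*1/1) = [9/50, 1/5)
  emit 'f', narrow to [0/1, 1/25)
Step 3: interval [0/1, 1/25), width = 1/25 - 0/1 = 1/25
  'f': [0/1 + 1/25*0/1, 0/1 + 1/25*1/5) = [0/1, 1/125)
  'b': [0/1 + 1/25*1/5, 0/1 + 1/25*3/10) = [1/125, 3/250)
  'c': [0/1 + 1/25*3/10, 0/1 + 1/25*9/10) = [3/250, 9/250)
  'd': [0/1 + 1/25*9/10, 0/1 + 1/25*1/1) = [9/250, 1/25) <- contains code 19/500
  emit 'd', narrow to [9/250, 1/25)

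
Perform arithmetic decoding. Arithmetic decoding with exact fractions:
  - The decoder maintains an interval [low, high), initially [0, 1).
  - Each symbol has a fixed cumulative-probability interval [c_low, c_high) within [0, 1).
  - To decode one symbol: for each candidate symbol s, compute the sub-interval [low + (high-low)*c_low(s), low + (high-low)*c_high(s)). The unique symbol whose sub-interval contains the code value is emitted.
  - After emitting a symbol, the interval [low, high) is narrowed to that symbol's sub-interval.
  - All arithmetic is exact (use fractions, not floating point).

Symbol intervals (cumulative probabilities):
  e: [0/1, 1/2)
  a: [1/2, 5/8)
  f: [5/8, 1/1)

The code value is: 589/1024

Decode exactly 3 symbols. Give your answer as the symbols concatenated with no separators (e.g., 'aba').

Answer: aaf

Derivation:
Step 1: interval [0/1, 1/1), width = 1/1 - 0/1 = 1/1
  'e': [0/1 + 1/1*0/1, 0/1 + 1/1*1/2) = [0/1, 1/2)
  'a': [0/1 + 1/1*1/2, 0/1 + 1/1*5/8) = [1/2, 5/8) <- contains code 589/1024
  'f': [0/1 + 1/1*5/8, 0/1 + 1/1*1/1) = [5/8, 1/1)
  emit 'a', narrow to [1/2, 5/8)
Step 2: interval [1/2, 5/8), width = 5/8 - 1/2 = 1/8
  'e': [1/2 + 1/8*0/1, 1/2 + 1/8*1/2) = [1/2, 9/16)
  'a': [1/2 + 1/8*1/2, 1/2 + 1/8*5/8) = [9/16, 37/64) <- contains code 589/1024
  'f': [1/2 + 1/8*5/8, 1/2 + 1/8*1/1) = [37/64, 5/8)
  emit 'a', narrow to [9/16, 37/64)
Step 3: interval [9/16, 37/64), width = 37/64 - 9/16 = 1/64
  'e': [9/16 + 1/64*0/1, 9/16 + 1/64*1/2) = [9/16, 73/128)
  'a': [9/16 + 1/64*1/2, 9/16 + 1/64*5/8) = [73/128, 293/512)
  'f': [9/16 + 1/64*5/8, 9/16 + 1/64*1/1) = [293/512, 37/64) <- contains code 589/1024
  emit 'f', narrow to [293/512, 37/64)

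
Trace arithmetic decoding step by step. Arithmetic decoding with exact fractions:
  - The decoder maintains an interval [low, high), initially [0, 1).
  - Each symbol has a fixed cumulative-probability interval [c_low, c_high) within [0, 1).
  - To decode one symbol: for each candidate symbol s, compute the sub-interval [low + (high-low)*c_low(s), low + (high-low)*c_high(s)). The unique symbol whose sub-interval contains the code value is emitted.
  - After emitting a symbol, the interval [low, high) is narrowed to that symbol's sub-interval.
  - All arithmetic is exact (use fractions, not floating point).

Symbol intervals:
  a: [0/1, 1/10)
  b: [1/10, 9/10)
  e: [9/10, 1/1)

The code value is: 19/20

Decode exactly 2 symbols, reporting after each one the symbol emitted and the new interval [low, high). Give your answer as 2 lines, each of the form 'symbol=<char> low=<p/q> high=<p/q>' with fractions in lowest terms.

Answer: symbol=e low=9/10 high=1/1
symbol=b low=91/100 high=99/100

Derivation:
Step 1: interval [0/1, 1/1), width = 1/1 - 0/1 = 1/1
  'a': [0/1 + 1/1*0/1, 0/1 + 1/1*1/10) = [0/1, 1/10)
  'b': [0/1 + 1/1*1/10, 0/1 + 1/1*9/10) = [1/10, 9/10)
  'e': [0/1 + 1/1*9/10, 0/1 + 1/1*1/1) = [9/10, 1/1) <- contains code 19/20
  emit 'e', narrow to [9/10, 1/1)
Step 2: interval [9/10, 1/1), width = 1/1 - 9/10 = 1/10
  'a': [9/10 + 1/10*0/1, 9/10 + 1/10*1/10) = [9/10, 91/100)
  'b': [9/10 + 1/10*1/10, 9/10 + 1/10*9/10) = [91/100, 99/100) <- contains code 19/20
  'e': [9/10 + 1/10*9/10, 9/10 + 1/10*1/1) = [99/100, 1/1)
  emit 'b', narrow to [91/100, 99/100)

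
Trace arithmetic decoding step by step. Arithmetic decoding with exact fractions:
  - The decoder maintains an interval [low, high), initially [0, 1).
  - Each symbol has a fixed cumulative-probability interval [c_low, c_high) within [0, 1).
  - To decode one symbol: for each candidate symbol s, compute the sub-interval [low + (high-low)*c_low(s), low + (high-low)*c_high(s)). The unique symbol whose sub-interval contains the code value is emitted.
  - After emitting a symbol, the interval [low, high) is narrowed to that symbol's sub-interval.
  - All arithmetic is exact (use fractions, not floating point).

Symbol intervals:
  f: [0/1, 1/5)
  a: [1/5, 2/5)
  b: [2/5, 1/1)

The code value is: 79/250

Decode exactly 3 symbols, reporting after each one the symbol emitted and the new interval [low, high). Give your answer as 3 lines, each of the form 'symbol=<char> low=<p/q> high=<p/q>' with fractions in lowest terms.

Answer: symbol=a low=1/5 high=2/5
symbol=b low=7/25 high=2/5
symbol=a low=38/125 high=41/125

Derivation:
Step 1: interval [0/1, 1/1), width = 1/1 - 0/1 = 1/1
  'f': [0/1 + 1/1*0/1, 0/1 + 1/1*1/5) = [0/1, 1/5)
  'a': [0/1 + 1/1*1/5, 0/1 + 1/1*2/5) = [1/5, 2/5) <- contains code 79/250
  'b': [0/1 + 1/1*2/5, 0/1 + 1/1*1/1) = [2/5, 1/1)
  emit 'a', narrow to [1/5, 2/5)
Step 2: interval [1/5, 2/5), width = 2/5 - 1/5 = 1/5
  'f': [1/5 + 1/5*0/1, 1/5 + 1/5*1/5) = [1/5, 6/25)
  'a': [1/5 + 1/5*1/5, 1/5 + 1/5*2/5) = [6/25, 7/25)
  'b': [1/5 + 1/5*2/5, 1/5 + 1/5*1/1) = [7/25, 2/5) <- contains code 79/250
  emit 'b', narrow to [7/25, 2/5)
Step 3: interval [7/25, 2/5), width = 2/5 - 7/25 = 3/25
  'f': [7/25 + 3/25*0/1, 7/25 + 3/25*1/5) = [7/25, 38/125)
  'a': [7/25 + 3/25*1/5, 7/25 + 3/25*2/5) = [38/125, 41/125) <- contains code 79/250
  'b': [7/25 + 3/25*2/5, 7/25 + 3/25*1/1) = [41/125, 2/5)
  emit 'a', narrow to [38/125, 41/125)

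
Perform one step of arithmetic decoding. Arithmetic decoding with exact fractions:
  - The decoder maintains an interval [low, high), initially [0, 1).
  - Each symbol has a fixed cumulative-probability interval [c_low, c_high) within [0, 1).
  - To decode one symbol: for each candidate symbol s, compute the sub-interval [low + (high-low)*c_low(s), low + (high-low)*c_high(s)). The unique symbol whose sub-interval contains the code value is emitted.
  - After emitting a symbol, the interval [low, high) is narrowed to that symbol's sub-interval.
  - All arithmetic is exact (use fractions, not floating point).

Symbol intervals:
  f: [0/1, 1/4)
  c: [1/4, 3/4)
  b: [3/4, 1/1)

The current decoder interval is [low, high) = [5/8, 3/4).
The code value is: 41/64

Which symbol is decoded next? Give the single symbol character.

Interval width = high − low = 3/4 − 5/8 = 1/8
Scaled code = (code − low) / width = (41/64 − 5/8) / 1/8 = 1/8
  f: [0/1, 1/4) ← scaled code falls here ✓
  c: [1/4, 3/4) 
  b: [3/4, 1/1) 

Answer: f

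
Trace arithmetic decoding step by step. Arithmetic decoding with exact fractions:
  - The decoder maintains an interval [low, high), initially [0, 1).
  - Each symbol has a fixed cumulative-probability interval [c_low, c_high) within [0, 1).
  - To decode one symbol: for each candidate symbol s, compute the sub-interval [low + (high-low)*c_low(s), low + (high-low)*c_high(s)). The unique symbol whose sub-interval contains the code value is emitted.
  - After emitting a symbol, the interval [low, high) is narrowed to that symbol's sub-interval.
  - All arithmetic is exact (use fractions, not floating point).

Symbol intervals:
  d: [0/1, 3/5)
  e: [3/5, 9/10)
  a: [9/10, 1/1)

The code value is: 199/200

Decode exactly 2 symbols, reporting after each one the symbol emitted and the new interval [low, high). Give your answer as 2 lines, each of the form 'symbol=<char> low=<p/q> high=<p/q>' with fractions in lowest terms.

Answer: symbol=a low=9/10 high=1/1
symbol=a low=99/100 high=1/1

Derivation:
Step 1: interval [0/1, 1/1), width = 1/1 - 0/1 = 1/1
  'd': [0/1 + 1/1*0/1, 0/1 + 1/1*3/5) = [0/1, 3/5)
  'e': [0/1 + 1/1*3/5, 0/1 + 1/1*9/10) = [3/5, 9/10)
  'a': [0/1 + 1/1*9/10, 0/1 + 1/1*1/1) = [9/10, 1/1) <- contains code 199/200
  emit 'a', narrow to [9/10, 1/1)
Step 2: interval [9/10, 1/1), width = 1/1 - 9/10 = 1/10
  'd': [9/10 + 1/10*0/1, 9/10 + 1/10*3/5) = [9/10, 24/25)
  'e': [9/10 + 1/10*3/5, 9/10 + 1/10*9/10) = [24/25, 99/100)
  'a': [9/10 + 1/10*9/10, 9/10 + 1/10*1/1) = [99/100, 1/1) <- contains code 199/200
  emit 'a', narrow to [99/100, 1/1)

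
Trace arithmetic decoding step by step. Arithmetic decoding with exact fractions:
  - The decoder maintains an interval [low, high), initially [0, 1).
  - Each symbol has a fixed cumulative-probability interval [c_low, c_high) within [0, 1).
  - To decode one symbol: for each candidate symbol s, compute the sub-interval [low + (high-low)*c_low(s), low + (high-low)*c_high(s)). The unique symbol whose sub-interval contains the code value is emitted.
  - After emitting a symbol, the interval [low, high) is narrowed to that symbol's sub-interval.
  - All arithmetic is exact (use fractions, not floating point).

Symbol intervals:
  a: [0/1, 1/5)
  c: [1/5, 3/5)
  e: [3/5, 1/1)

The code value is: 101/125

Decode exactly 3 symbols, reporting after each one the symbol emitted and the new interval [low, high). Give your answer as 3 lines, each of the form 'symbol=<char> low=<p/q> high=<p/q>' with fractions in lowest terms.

Step 1: interval [0/1, 1/1), width = 1/1 - 0/1 = 1/1
  'a': [0/1 + 1/1*0/1, 0/1 + 1/1*1/5) = [0/1, 1/5)
  'c': [0/1 + 1/1*1/5, 0/1 + 1/1*3/5) = [1/5, 3/5)
  'e': [0/1 + 1/1*3/5, 0/1 + 1/1*1/1) = [3/5, 1/1) <- contains code 101/125
  emit 'e', narrow to [3/5, 1/1)
Step 2: interval [3/5, 1/1), width = 1/1 - 3/5 = 2/5
  'a': [3/5 + 2/5*0/1, 3/5 + 2/5*1/5) = [3/5, 17/25)
  'c': [3/5 + 2/5*1/5, 3/5 + 2/5*3/5) = [17/25, 21/25) <- contains code 101/125
  'e': [3/5 + 2/5*3/5, 3/5 + 2/5*1/1) = [21/25, 1/1)
  emit 'c', narrow to [17/25, 21/25)
Step 3: interval [17/25, 21/25), width = 21/25 - 17/25 = 4/25
  'a': [17/25 + 4/25*0/1, 17/25 + 4/25*1/5) = [17/25, 89/125)
  'c': [17/25 + 4/25*1/5, 17/25 + 4/25*3/5) = [89/125, 97/125)
  'e': [17/25 + 4/25*3/5, 17/25 + 4/25*1/1) = [97/125, 21/25) <- contains code 101/125
  emit 'e', narrow to [97/125, 21/25)

Answer: symbol=e low=3/5 high=1/1
symbol=c low=17/25 high=21/25
symbol=e low=97/125 high=21/25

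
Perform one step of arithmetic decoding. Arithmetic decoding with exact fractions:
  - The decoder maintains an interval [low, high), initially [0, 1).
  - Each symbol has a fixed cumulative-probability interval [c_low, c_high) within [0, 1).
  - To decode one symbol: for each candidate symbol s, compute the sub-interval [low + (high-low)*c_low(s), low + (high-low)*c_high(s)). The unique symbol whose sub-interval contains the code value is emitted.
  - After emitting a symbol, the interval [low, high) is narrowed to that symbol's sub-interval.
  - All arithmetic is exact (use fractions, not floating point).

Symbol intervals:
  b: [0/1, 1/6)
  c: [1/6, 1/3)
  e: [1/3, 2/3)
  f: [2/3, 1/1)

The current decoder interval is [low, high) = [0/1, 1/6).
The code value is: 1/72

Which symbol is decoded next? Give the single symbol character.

Answer: b

Derivation:
Interval width = high − low = 1/6 − 0/1 = 1/6
Scaled code = (code − low) / width = (1/72 − 0/1) / 1/6 = 1/12
  b: [0/1, 1/6) ← scaled code falls here ✓
  c: [1/6, 1/3) 
  e: [1/3, 2/3) 
  f: [2/3, 1/1) 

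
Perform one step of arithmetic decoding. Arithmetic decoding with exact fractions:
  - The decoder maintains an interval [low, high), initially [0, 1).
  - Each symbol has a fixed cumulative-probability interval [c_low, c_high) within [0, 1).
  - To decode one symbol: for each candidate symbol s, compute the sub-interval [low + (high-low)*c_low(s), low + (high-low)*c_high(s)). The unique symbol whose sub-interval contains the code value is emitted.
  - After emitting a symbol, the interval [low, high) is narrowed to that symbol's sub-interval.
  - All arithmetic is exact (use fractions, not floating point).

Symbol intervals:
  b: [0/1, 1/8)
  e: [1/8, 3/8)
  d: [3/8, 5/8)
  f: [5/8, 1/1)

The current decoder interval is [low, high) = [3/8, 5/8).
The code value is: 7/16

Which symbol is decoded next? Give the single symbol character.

Answer: e

Derivation:
Interval width = high − low = 5/8 − 3/8 = 1/4
Scaled code = (code − low) / width = (7/16 − 3/8) / 1/4 = 1/4
  b: [0/1, 1/8) 
  e: [1/8, 3/8) ← scaled code falls here ✓
  d: [3/8, 5/8) 
  f: [5/8, 1/1) 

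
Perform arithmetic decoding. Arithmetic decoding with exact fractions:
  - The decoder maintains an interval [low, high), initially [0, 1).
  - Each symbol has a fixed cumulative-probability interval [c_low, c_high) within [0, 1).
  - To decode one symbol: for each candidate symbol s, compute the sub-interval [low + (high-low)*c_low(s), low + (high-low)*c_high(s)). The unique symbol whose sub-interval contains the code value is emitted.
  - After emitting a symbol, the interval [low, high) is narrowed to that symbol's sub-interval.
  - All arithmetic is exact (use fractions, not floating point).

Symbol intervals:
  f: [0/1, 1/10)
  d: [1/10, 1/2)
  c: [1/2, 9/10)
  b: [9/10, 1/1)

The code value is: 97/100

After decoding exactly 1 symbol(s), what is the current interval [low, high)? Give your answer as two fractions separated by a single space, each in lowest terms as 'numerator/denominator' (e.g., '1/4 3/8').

Answer: 9/10 1/1

Derivation:
Step 1: interval [0/1, 1/1), width = 1/1 - 0/1 = 1/1
  'f': [0/1 + 1/1*0/1, 0/1 + 1/1*1/10) = [0/1, 1/10)
  'd': [0/1 + 1/1*1/10, 0/1 + 1/1*1/2) = [1/10, 1/2)
  'c': [0/1 + 1/1*1/2, 0/1 + 1/1*9/10) = [1/2, 9/10)
  'b': [0/1 + 1/1*9/10, 0/1 + 1/1*1/1) = [9/10, 1/1) <- contains code 97/100
  emit 'b', narrow to [9/10, 1/1)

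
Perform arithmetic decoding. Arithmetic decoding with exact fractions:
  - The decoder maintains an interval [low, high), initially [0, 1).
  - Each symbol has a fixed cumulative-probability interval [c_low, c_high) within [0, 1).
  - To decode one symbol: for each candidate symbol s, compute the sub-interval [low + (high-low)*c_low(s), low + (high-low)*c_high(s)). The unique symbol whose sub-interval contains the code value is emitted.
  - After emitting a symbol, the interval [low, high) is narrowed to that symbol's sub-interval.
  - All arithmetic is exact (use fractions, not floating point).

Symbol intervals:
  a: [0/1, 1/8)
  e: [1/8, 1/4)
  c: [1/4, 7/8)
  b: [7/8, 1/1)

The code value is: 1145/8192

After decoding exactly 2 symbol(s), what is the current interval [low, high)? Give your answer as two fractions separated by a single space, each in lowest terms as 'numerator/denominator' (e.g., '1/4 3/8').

Answer: 1/8 9/64

Derivation:
Step 1: interval [0/1, 1/1), width = 1/1 - 0/1 = 1/1
  'a': [0/1 + 1/1*0/1, 0/1 + 1/1*1/8) = [0/1, 1/8)
  'e': [0/1 + 1/1*1/8, 0/1 + 1/1*1/4) = [1/8, 1/4) <- contains code 1145/8192
  'c': [0/1 + 1/1*1/4, 0/1 + 1/1*7/8) = [1/4, 7/8)
  'b': [0/1 + 1/1*7/8, 0/1 + 1/1*1/1) = [7/8, 1/1)
  emit 'e', narrow to [1/8, 1/4)
Step 2: interval [1/8, 1/4), width = 1/4 - 1/8 = 1/8
  'a': [1/8 + 1/8*0/1, 1/8 + 1/8*1/8) = [1/8, 9/64) <- contains code 1145/8192
  'e': [1/8 + 1/8*1/8, 1/8 + 1/8*1/4) = [9/64, 5/32)
  'c': [1/8 + 1/8*1/4, 1/8 + 1/8*7/8) = [5/32, 15/64)
  'b': [1/8 + 1/8*7/8, 1/8 + 1/8*1/1) = [15/64, 1/4)
  emit 'a', narrow to [1/8, 9/64)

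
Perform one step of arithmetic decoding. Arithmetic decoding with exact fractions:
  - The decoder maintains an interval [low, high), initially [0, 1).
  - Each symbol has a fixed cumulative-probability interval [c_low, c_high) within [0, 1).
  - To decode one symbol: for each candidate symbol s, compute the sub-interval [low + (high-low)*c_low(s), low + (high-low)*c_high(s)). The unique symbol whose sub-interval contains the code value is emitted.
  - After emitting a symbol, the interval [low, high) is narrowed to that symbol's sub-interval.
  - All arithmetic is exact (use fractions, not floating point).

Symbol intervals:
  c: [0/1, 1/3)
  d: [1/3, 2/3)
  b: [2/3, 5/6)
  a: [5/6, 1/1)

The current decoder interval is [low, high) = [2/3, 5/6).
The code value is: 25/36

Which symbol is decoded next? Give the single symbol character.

Answer: c

Derivation:
Interval width = high − low = 5/6 − 2/3 = 1/6
Scaled code = (code − low) / width = (25/36 − 2/3) / 1/6 = 1/6
  c: [0/1, 1/3) ← scaled code falls here ✓
  d: [1/3, 2/3) 
  b: [2/3, 5/6) 
  a: [5/6, 1/1) 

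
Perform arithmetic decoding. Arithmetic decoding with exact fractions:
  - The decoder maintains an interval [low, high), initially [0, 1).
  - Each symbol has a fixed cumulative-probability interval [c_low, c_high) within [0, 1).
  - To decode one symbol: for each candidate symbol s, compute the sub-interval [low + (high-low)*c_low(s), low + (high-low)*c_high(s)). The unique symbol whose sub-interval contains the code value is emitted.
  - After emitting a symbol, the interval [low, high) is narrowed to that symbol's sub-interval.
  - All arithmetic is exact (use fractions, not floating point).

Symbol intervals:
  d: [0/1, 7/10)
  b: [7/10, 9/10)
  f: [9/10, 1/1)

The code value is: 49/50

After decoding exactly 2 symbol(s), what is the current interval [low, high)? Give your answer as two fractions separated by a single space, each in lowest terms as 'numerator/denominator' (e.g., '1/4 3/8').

Step 1: interval [0/1, 1/1), width = 1/1 - 0/1 = 1/1
  'd': [0/1 + 1/1*0/1, 0/1 + 1/1*7/10) = [0/1, 7/10)
  'b': [0/1 + 1/1*7/10, 0/1 + 1/1*9/10) = [7/10, 9/10)
  'f': [0/1 + 1/1*9/10, 0/1 + 1/1*1/1) = [9/10, 1/1) <- contains code 49/50
  emit 'f', narrow to [9/10, 1/1)
Step 2: interval [9/10, 1/1), width = 1/1 - 9/10 = 1/10
  'd': [9/10 + 1/10*0/1, 9/10 + 1/10*7/10) = [9/10, 97/100)
  'b': [9/10 + 1/10*7/10, 9/10 + 1/10*9/10) = [97/100, 99/100) <- contains code 49/50
  'f': [9/10 + 1/10*9/10, 9/10 + 1/10*1/1) = [99/100, 1/1)
  emit 'b', narrow to [97/100, 99/100)

Answer: 97/100 99/100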